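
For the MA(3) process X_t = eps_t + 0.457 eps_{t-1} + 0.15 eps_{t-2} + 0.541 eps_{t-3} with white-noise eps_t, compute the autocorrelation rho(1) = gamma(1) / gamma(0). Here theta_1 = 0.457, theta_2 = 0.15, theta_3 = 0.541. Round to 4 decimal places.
\rho(1) = 0.3981

For an MA(q) process with theta_0 = 1, the autocovariance is
  gamma(k) = sigma^2 * sum_{i=0..q-k} theta_i * theta_{i+k},
and rho(k) = gamma(k) / gamma(0). Sigma^2 cancels.
  numerator   = (1)*(0.457) + (0.457)*(0.15) + (0.15)*(0.541) = 0.6067.
  denominator = (1)^2 + (0.457)^2 + (0.15)^2 + (0.541)^2 = 1.52403.
  rho(1) = 0.6067 / 1.52403 = 0.3981.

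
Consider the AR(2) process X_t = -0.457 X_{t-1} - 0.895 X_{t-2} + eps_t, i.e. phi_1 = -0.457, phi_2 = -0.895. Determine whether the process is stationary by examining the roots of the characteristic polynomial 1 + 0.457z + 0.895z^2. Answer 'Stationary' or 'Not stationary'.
\text{Stationary}

The AR(p) characteristic polynomial is P(z) = 1 + 0.457z + 0.895z^2.
Stationarity requires all roots to lie outside the unit circle, i.e. |z| > 1 for every root.
Set 1 + (0.457) z + (0.895) z^2 = 0, i.e. a z^2 + b z + c = 0 with a = 0.895, b = 0.457, c = 1.
Discriminant D = b^2 - 4ac = (0.457)^2 - 4*(0.895)*1 = 0.208849 - (3.58) = -3.371151.
D < 0, so the roots are the complex-conjugate pair z = (-b +/- i sqrt(-D)) / (2a) = -0.2553 +/- 1.0257i.
For a conjugate pair |z|^2 = z * conj(z) = (product of roots) = c/a = 1/(0.895) = 1.117318, so |z| = sqrt(1.117318) = 1.057 for both roots.
Moduli of all roots: 1.0570, 1.0570.
All moduli strictly greater than 1? Yes.
Verdict: Stationary.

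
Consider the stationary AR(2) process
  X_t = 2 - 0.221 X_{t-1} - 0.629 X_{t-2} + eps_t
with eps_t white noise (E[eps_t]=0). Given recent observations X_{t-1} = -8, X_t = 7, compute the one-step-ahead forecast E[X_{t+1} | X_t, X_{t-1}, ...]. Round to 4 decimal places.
E[X_{t+1} \mid \mathcal F_t] = 5.4850

For an AR(p) model X_t = c + sum_i phi_i X_{t-i} + eps_t, the
one-step-ahead conditional mean is
  E[X_{t+1} | X_t, ...] = c + sum_i phi_i X_{t+1-i}.
Substitute known values:
  E[X_{t+1} | ...] = 2 + (-0.221) * (7) + (-0.629) * (-8)
                   = 5.4850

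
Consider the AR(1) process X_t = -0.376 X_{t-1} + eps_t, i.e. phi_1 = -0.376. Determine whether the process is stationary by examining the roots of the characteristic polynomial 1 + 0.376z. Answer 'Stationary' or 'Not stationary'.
\text{Stationary}

The AR(p) characteristic polynomial is P(z) = 1 + 0.376z.
Stationarity requires all roots to lie outside the unit circle, i.e. |z| > 1 for every root.
This is linear in z: 1 + (0.376) z = 0  =>  z = -1/(0.376) = -2.659574,  |z| = 2.659574.
Moduli of all roots: 2.6596.
All moduli strictly greater than 1? Yes.
Verdict: Stationary.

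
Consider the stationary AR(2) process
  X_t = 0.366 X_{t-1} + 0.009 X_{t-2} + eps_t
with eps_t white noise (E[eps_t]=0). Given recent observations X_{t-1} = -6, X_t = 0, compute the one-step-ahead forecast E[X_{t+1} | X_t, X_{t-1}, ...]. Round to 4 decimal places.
E[X_{t+1} \mid \mathcal F_t] = -0.0540

For an AR(p) model X_t = c + sum_i phi_i X_{t-i} + eps_t, the
one-step-ahead conditional mean is
  E[X_{t+1} | X_t, ...] = c + sum_i phi_i X_{t+1-i}.
Substitute known values:
  E[X_{t+1} | ...] = (0.366) * (0) + (0.009) * (-6)
                   = -0.0540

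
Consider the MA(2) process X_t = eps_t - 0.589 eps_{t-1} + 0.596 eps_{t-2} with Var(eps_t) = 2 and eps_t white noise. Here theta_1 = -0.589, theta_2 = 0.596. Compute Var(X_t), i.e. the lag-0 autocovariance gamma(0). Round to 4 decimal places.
\gamma(0) = 3.4043

For an MA(q) process X_t = eps_t + sum_i theta_i eps_{t-i} with
Var(eps_t) = sigma^2, the variance is
  gamma(0) = sigma^2 * (1 + sum_i theta_i^2).
  sum_i theta_i^2 = (-0.589)^2 + (0.596)^2 = 0.346921 + 0.355216 = 0.702137.
  gamma(0) = 2 * (1 + 0.702137) = 2 * 1.702137 = 3.404274, which rounds to 3.4043.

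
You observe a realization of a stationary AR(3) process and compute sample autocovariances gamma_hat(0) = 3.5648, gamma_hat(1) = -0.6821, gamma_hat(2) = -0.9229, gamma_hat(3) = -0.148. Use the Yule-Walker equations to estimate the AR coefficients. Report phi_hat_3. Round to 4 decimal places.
\hat\phi_{3} = -0.1890

The Yule-Walker equations for an AR(p) process read, in matrix form,
  Gamma_p phi = r_p,   with   (Gamma_p)_{ij} = gamma(|i - j|),
                       (r_p)_i = gamma(i),   i,j = 1..p.
Substitute the sample gammas (Toeplitz matrix and right-hand side of size 3):
  Gamma_p = [[3.5648, -0.6821, -0.9229], [-0.6821, 3.5648, -0.6821], [-0.9229, -0.6821, 3.5648]]
  r_p     = [-0.6821, -0.9229, -0.148]
Written out (R1..R3):
  (R1) 3.5648 phi_1 - 0.6821 phi_2 - 0.9229 phi_3 = -0.6821
  (R2) -0.6821 phi_1 + 3.5648 phi_2 - 0.6821 phi_3 = -0.9229
  (R3) -0.9229 phi_1 - 0.6821 phi_2 + 3.5648 phi_3 = -0.148
Gaussian elimination:
  R2 <- R2 - (-0.6821/3.5648) R1 = R2 - (-0.191343) R1:  3.434285 phi_2 - 0.858691 phi_3 = -1.053415
  R3 <- R3 - (-0.9229/3.5648) R1 = R3 - (-0.258893) R1:  -0.858691 phi_2 + 3.325868 phi_3 = -0.324591
  R3 <- R3 - (-0.858691/3.434285) R2 = R3 - (-0.250035) R2:  3.111166 phi_3 = -0.587981
Back-substitution:
  phi_hat_3 = -0.587981 / 3.111166 = -0.188991
  phi_hat_2 = (-1.053415 - (-0.858691)(-0.188991)) / 3.434285 = -0.353989
  phi_hat_1 = (-0.6821 - (-0.6821)(-0.353989) - (-0.9229)(-0.188991)) / 3.5648 = -0.308005
So phi_hat = [-0.3080, -0.3540, -0.1890].
Therefore phi_hat_3 = -0.1890.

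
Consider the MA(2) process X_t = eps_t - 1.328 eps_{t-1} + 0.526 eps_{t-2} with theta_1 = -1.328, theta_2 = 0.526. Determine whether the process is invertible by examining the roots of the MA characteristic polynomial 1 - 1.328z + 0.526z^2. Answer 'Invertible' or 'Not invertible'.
\text{Invertible}

The MA(q) characteristic polynomial is P(z) = 1 - 1.328z + 0.526z^2.
Invertibility requires all roots to lie outside the unit circle, i.e. |z| > 1 for every root.
Set 1 + (-1.328) z + (0.526) z^2 = 0, i.e. a z^2 + b z + c = 0 with a = 0.526, b = -1.328, c = 1.
Discriminant D = b^2 - 4ac = (-1.328)^2 - 4*(0.526)*1 = 1.763584 - (2.104) = -0.340416.
D < 0, so the roots are the complex-conjugate pair z = (-b +/- i sqrt(-D)) / (2a) = 1.2624 +/- 0.5546i.
For a conjugate pair |z|^2 = z * conj(z) = (product of roots) = c/a = 1/(0.526) = 1.901141, so |z| = sqrt(1.901141) = 1.3788 for both roots.
Moduli of all roots: 1.3788, 1.3788.
All moduli strictly greater than 1? Yes.
Verdict: Invertible.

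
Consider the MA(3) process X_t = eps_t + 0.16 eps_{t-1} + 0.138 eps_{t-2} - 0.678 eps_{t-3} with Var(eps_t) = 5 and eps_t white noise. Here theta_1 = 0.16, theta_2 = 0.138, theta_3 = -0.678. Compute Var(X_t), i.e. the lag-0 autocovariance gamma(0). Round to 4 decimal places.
\gamma(0) = 7.5216

For an MA(q) process X_t = eps_t + sum_i theta_i eps_{t-i} with
Var(eps_t) = sigma^2, the variance is
  gamma(0) = sigma^2 * (1 + sum_i theta_i^2).
  sum_i theta_i^2 = (0.16)^2 + (0.138)^2 + (-0.678)^2 = 0.0256 + 0.019044 + 0.459684 = 0.504328.
  gamma(0) = 5 * (1 + 0.504328) = 5 * 1.504328 = 7.52164, which rounds to 7.5216.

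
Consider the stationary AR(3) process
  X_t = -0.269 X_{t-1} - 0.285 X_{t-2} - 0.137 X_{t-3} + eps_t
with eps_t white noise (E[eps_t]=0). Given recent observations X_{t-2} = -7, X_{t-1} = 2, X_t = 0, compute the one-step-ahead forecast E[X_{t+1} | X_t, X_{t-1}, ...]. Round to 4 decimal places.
E[X_{t+1} \mid \mathcal F_t] = 0.3890

For an AR(p) model X_t = c + sum_i phi_i X_{t-i} + eps_t, the
one-step-ahead conditional mean is
  E[X_{t+1} | X_t, ...] = c + sum_i phi_i X_{t+1-i}.
Substitute known values:
  E[X_{t+1} | ...] = (-0.269) * (0) + (-0.285) * (2) + (-0.137) * (-7)
                   = 0.3890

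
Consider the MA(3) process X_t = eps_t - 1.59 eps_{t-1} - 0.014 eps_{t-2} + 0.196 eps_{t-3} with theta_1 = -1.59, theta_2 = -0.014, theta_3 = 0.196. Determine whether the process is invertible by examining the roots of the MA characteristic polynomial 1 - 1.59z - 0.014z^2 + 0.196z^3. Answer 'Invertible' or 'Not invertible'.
\text{Not invertible}

The MA(q) characteristic polynomial is P(z) = 1 - 1.59z - 0.014z^2 + 0.196z^3.
Invertibility requires all roots to lie outside the unit circle, i.e. |z| > 1 for every root.
Degree 3: look for a simple real root z0 first, then factor out (1 - z/z0) and solve the remaining quadratic.
Testing z0 = 2.5: P(2.5) = 1 + (-1.59)(2.5) + (-0.014)(2.5)^2 + (0.196)(2.5)^3
  = 1 + (-3.975) + (-0.0875) + (3.0625) = 0.  So z_0 = 2.5 is a root, |z_0| = 2.5.
Divide out the factor (1 - 0.4 z) = (1 - z/z0) (since 1/z0 = 0.4):
  P(z) = (1 - 0.4 z)(1 + (-1.19) z + (-0.49) z^2)
  [check: z-coef -1.19 - (0.4) = -1.59; z^2-coef -0.49 - (0.4)(-1.19) = -0.014; z^3-coef -(0.4)(-0.49) = 0.196.]
Remaining roots from the quadratic factor 1 + (-1.19) z + (-0.49) z^2:
  Set 1 + (-1.19) z + (-0.49) z^2 = 0, i.e. a z^2 + b z + c = 0 with a = -0.49, b = -1.19, c = 1.
  Discriminant D = b^2 - 4ac = (-1.19)^2 - 4*(-0.49)*1 = 1.4161 - (-1.96) = 3.3761.
  D >= 0, so the roots are real: z = (-b +/- sqrt(D)) / (2a) = (1.19 +/- 1.837417) / (-0.98).
    z_1 = (1.19 + 1.837417) / (-0.98) = -3.0892,   |z_1| = 3.0892.
    z_2 = (1.19 - 1.837417) / (-0.98) = 0.6606,   |z_2| = 0.6606.
Moduli of all roots: 2.5000, 3.0892, 0.6606.
All moduli strictly greater than 1? No.
Verdict: Not invertible.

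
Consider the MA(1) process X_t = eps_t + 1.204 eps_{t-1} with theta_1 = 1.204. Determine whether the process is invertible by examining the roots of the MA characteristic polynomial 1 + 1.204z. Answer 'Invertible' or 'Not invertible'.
\text{Not invertible}

The MA(q) characteristic polynomial is P(z) = 1 + 1.204z.
Invertibility requires all roots to lie outside the unit circle, i.e. |z| > 1 for every root.
This is linear in z: 1 + (1.204) z = 0  =>  z = -1/(1.204) = -0.830565,  |z| = 0.830565.
Moduli of all roots: 0.8306.
All moduli strictly greater than 1? No.
Verdict: Not invertible.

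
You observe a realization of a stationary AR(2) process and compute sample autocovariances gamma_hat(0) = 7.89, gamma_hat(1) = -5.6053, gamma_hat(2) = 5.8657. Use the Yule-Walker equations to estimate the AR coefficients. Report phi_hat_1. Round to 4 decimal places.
\hat\phi_{1} = -0.3680

The Yule-Walker equations for an AR(p) process read, in matrix form,
  Gamma_p phi = r_p,   with   (Gamma_p)_{ij} = gamma(|i - j|),
                       (r_p)_i = gamma(i),   i,j = 1..p.
Substitute the sample gammas (Toeplitz matrix and right-hand side of size 2):
  Gamma_p = [[7.89, -5.6053], [-5.6053, 7.89]]
  r_p     = [-5.6053, 5.8657]
Written out:
  7.89 phi_1 - 5.6053 phi_2 = -5.6053
  -5.6053 phi_1 + 7.89 phi_2 = 5.8657
Solve by Cramer's rule:
  det = gamma(0)^2 - gamma(1)^2 = (7.89)^2 - (-5.6053)^2 = 62.2521 - 31.41938809 = 30.83271191
  phi_hat_1 = [gamma(1) gamma(0) - gamma(1) gamma(2)] / det = [(-5.6053)(7.89) - (-5.6053)(5.8657)] / 30.83271191 = -11.34680879 / 30.83271191 = -0.368
  phi_hat_2 = [gamma(0) gamma(2) - gamma(1)^2] / det = [(7.89)(5.8657) - (-5.6053)^2] / 30.83271191 = 14.86098491 / 30.83271191 = 0.482
So phi_hat = [-0.3680, 0.4820].
Therefore phi_hat_1 = -0.3680.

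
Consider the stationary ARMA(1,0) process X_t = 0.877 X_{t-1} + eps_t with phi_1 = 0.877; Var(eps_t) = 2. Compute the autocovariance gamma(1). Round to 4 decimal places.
\gamma(1) = 7.5973

Multiply the model equation by X_{t-k} and take expectations. With theta_0 = psi_0 = 1 and psi_j the MA(infinity) weights, this gives
  gamma(k) - sum_i phi_i gamma(k-i) = c_k,
  c_k = sigma^2 * sum_{j=k..q} theta_j psi_{j-k}   (c_k = 0 for k > q),
using gamma(-m) = gamma(m).
Pure AR (q = 0): c_0 = sigma^2 = 2, c_k = 0 for k >= 1.
Equations for k = 0 and k = 1 (AR order 1):
  gamma(0) = phi_1 gamma(1) + c_0
  gamma(1) = phi_1 gamma(0) + c_1
Substituting the second into the first: gamma(0) (1 - phi_1^2) = c_0 + phi_1 c_1, so
  gamma(0) = c_0 / (1 - phi_1^2) = 2 / (1 - (0.877)^2) = 2 / 0.230871 = 8.662846.
  gamma(1) = phi_1 gamma(0) = (0.877)(8.662846) = 7.597316.
Therefore gamma(1) = 7.5973 (to 4 decimal places).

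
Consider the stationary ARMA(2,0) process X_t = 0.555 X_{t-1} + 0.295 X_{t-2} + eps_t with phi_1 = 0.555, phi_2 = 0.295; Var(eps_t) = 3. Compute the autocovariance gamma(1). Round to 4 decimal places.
\gamma(1) = 6.8027

Multiply the model equation by X_{t-k} and take expectations. With theta_0 = psi_0 = 1 and psi_j the MA(infinity) weights, this gives
  gamma(k) - sum_i phi_i gamma(k-i) = c_k,
  c_k = sigma^2 * sum_{j=k..q} theta_j psi_{j-k}   (c_k = 0 for k > q),
using gamma(-m) = gamma(m).
Pure AR (q = 0): c_0 = sigma^2 = 3, c_k = 0 for k >= 1.
Equations for k = 0, 1, 2 (AR order 2, c_2 = 0):
  (E0) gamma(0) = phi_1 gamma(1) + phi_2 gamma(2) + c_0
  (E1) gamma(1) = phi_1 gamma(0) + phi_2 gamma(1) + c_1
  (E2) gamma(2) = phi_1 gamma(1) + phi_2 gamma(0)
From (E1): gamma(1) = A gamma(0) + B with
  A = phi_1 / (1 - phi_2) = 0.555 / 0.705 = 0.787234,   B = c_1 / (1 - phi_2) = 0 / 0.705 = 0.
Insert (E2) into (E0): gamma(0) (1 - phi_2^2) = phi_1 (1 + phi_2) gamma(1) + c_0.
  phi_1 (1 + phi_2) = (0.555)(1.295) = 0.718725,   1 - phi_2^2 = 0.912975.
Replace gamma(1) by A gamma(0) + B and collect gamma(0):
  gamma(0) [0.912975 - (0.718725)(0.787234)] = c_0 = 3
  gamma(0) * 0.34717 = 3
  gamma(0) = 3 / 0.34717 = 8.641294.
  gamma(1) = A gamma(0) = (0.787234)(8.641294) = 6.802721.
Therefore gamma(1) = 6.8027 (to 4 decimal places).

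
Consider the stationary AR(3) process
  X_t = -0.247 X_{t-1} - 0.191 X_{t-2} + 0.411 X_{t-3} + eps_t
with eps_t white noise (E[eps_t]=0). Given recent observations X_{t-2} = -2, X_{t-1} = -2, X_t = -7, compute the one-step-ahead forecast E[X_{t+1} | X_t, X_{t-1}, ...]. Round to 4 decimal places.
E[X_{t+1} \mid \mathcal F_t] = 1.2890

For an AR(p) model X_t = c + sum_i phi_i X_{t-i} + eps_t, the
one-step-ahead conditional mean is
  E[X_{t+1} | X_t, ...] = c + sum_i phi_i X_{t+1-i}.
Substitute known values:
  E[X_{t+1} | ...] = (-0.247) * (-7) + (-0.191) * (-2) + (0.411) * (-2)
                   = 1.2890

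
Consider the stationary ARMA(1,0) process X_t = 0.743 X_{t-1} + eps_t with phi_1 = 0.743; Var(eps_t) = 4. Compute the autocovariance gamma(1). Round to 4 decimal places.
\gamma(1) = 6.6347

Multiply the model equation by X_{t-k} and take expectations. With theta_0 = psi_0 = 1 and psi_j the MA(infinity) weights, this gives
  gamma(k) - sum_i phi_i gamma(k-i) = c_k,
  c_k = sigma^2 * sum_{j=k..q} theta_j psi_{j-k}   (c_k = 0 for k > q),
using gamma(-m) = gamma(m).
Pure AR (q = 0): c_0 = sigma^2 = 4, c_k = 0 for k >= 1.
Equations for k = 0 and k = 1 (AR order 1):
  gamma(0) = phi_1 gamma(1) + c_0
  gamma(1) = phi_1 gamma(0) + c_1
Substituting the second into the first: gamma(0) (1 - phi_1^2) = c_0 + phi_1 c_1, so
  gamma(0) = c_0 / (1 - phi_1^2) = 4 / (1 - (0.743)^2) = 4 / 0.447951 = 8.929548.
  gamma(1) = phi_1 gamma(0) = (0.743)(8.929548) = 6.634654.
Therefore gamma(1) = 6.6347 (to 4 decimal places).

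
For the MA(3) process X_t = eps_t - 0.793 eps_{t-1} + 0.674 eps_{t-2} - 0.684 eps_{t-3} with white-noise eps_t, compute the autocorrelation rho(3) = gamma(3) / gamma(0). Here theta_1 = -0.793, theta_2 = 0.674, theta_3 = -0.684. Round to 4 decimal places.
\rho(3) = -0.2681

For an MA(q) process with theta_0 = 1, the autocovariance is
  gamma(k) = sigma^2 * sum_{i=0..q-k} theta_i * theta_{i+k},
and rho(k) = gamma(k) / gamma(0). Sigma^2 cancels.
  numerator   = (1)*(-0.684) = -0.684.
  denominator = (1)^2 + (-0.793)^2 + (0.674)^2 + (-0.684)^2 = 2.550981.
  rho(3) = -0.684 / 2.550981 = -0.2681.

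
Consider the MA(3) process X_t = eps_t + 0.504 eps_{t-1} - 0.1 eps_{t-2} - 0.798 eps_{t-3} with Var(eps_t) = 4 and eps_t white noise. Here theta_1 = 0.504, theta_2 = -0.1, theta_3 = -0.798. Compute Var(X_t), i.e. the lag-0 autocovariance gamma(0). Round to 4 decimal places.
\gamma(0) = 7.6033

For an MA(q) process X_t = eps_t + sum_i theta_i eps_{t-i} with
Var(eps_t) = sigma^2, the variance is
  gamma(0) = sigma^2 * (1 + sum_i theta_i^2).
  sum_i theta_i^2 = (0.504)^2 + (-0.1)^2 + (-0.798)^2 = 0.254016 + 0.01 + 0.636804 = 0.90082.
  gamma(0) = 4 * (1 + 0.90082) = 4 * 1.90082 = 7.60328, which rounds to 7.6033.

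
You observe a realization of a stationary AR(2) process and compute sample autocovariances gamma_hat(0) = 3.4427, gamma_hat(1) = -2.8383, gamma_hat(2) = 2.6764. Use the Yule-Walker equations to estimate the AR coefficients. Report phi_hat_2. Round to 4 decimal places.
\hat\phi_{2} = 0.3051

The Yule-Walker equations for an AR(p) process read, in matrix form,
  Gamma_p phi = r_p,   with   (Gamma_p)_{ij} = gamma(|i - j|),
                       (r_p)_i = gamma(i),   i,j = 1..p.
Substitute the sample gammas (Toeplitz matrix and right-hand side of size 2):
  Gamma_p = [[3.4427, -2.8383], [-2.8383, 3.4427]]
  r_p     = [-2.8383, 2.6764]
Written out:
  3.4427 phi_1 - 2.8383 phi_2 = -2.8383
  -2.8383 phi_1 + 3.4427 phi_2 = 2.6764
Solve by Cramer's rule:
  det = gamma(0)^2 - gamma(1)^2 = (3.4427)^2 - (-2.8383)^2 = 11.85218329 - 8.05594689 = 3.7962364
  phi_hat_1 = [gamma(1) gamma(0) - gamma(1) gamma(2)] / det = [(-2.8383)(3.4427) - (-2.8383)(2.6764)] / 3.7962364 = -2.17498929 / 3.7962364 = -0.5729
  phi_hat_2 = [gamma(0) gamma(2) - gamma(1)^2] / det = [(3.4427)(2.6764) - (-2.8383)^2] / 3.7962364 = 1.15809539 / 3.7962364 = 0.3051
So phi_hat = [-0.5729, 0.3051].
Therefore phi_hat_2 = 0.3051.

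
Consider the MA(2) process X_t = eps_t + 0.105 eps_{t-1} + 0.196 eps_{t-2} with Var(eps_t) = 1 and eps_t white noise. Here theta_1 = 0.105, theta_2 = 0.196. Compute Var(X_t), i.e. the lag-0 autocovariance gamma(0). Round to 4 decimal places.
\gamma(0) = 1.0494

For an MA(q) process X_t = eps_t + sum_i theta_i eps_{t-i} with
Var(eps_t) = sigma^2, the variance is
  gamma(0) = sigma^2 * (1 + sum_i theta_i^2).
  sum_i theta_i^2 = (0.105)^2 + (0.196)^2 = 0.011025 + 0.038416 = 0.049441.
  gamma(0) = 1 * (1 + 0.049441) = 1 * 1.049441 = 1.049441, which rounds to 1.0494.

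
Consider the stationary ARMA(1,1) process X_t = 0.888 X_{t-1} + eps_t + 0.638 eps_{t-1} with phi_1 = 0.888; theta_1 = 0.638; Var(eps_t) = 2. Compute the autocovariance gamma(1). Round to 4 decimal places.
\gamma(1) = 22.6103

Multiply the model equation by X_{t-k} and take expectations. With theta_0 = psi_0 = 1 and psi_j the MA(infinity) weights, this gives
  gamma(k) - sum_i phi_i gamma(k-i) = c_k,
  c_k = sigma^2 * sum_{j=k..q} theta_j psi_{j-k}   (c_k = 0 for k > q),
using gamma(-m) = gamma(m).
psi-weights needed (psi_j = theta_j + sum_i phi_i psi_{j-i}):
  psi_1 = theta_1 + phi_1 = 0.638 + (0.888) = 1.526
Right-hand sides:
  c_0 = sigma^2 (1 + theta_1 psi_1) = 2 * (1 + (0.638)(1.526)) = 2 * 1.973588 = 3.947176
  c_1 = sigma^2 theta_1 = 2 * (0.638) = 1.276
  c_2 = 0
Equations for k = 0 and k = 1 (AR order 1):
  gamma(0) = phi_1 gamma(1) + c_0
  gamma(1) = phi_1 gamma(0) + c_1
Substituting the second into the first: gamma(0) (1 - phi_1^2) = c_0 + phi_1 c_1, so
  gamma(0) = (c_0 + phi_1 c_1) / (1 - phi_1^2) = (3.947176 + (0.888)(1.276)) / (1 - (0.888)^2) = 5.080264 / 0.211456 = 24.025159.
  gamma(1) = phi_1 gamma(0) + c_1 = (0.888)(24.025159) + (1.276) = 22.610341.
Therefore gamma(1) = 22.6103 (to 4 decimal places).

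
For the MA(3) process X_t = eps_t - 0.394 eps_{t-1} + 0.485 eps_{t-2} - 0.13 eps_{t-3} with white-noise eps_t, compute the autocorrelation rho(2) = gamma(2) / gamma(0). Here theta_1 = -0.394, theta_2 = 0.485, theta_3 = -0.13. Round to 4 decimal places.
\rho(2) = 0.3810

For an MA(q) process with theta_0 = 1, the autocovariance is
  gamma(k) = sigma^2 * sum_{i=0..q-k} theta_i * theta_{i+k},
and rho(k) = gamma(k) / gamma(0). Sigma^2 cancels.
  numerator   = (1)*(0.485) + (-0.394)*(-0.13) = 0.53622.
  denominator = (1)^2 + (-0.394)^2 + (0.485)^2 + (-0.13)^2 = 1.407361.
  rho(2) = 0.53622 / 1.407361 = 0.3810.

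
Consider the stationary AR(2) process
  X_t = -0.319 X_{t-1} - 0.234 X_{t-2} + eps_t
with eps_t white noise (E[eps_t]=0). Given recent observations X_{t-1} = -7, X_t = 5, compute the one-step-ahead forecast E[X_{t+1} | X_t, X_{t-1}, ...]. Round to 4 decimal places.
E[X_{t+1} \mid \mathcal F_t] = 0.0430

For an AR(p) model X_t = c + sum_i phi_i X_{t-i} + eps_t, the
one-step-ahead conditional mean is
  E[X_{t+1} | X_t, ...] = c + sum_i phi_i X_{t+1-i}.
Substitute known values:
  E[X_{t+1} | ...] = (-0.319) * (5) + (-0.234) * (-7)
                   = 0.0430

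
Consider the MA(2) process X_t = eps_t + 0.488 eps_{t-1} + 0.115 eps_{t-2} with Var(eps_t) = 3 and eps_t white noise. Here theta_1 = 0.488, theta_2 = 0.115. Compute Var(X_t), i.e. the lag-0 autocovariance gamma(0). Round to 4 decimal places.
\gamma(0) = 3.7541

For an MA(q) process X_t = eps_t + sum_i theta_i eps_{t-i} with
Var(eps_t) = sigma^2, the variance is
  gamma(0) = sigma^2 * (1 + sum_i theta_i^2).
  sum_i theta_i^2 = (0.488)^2 + (0.115)^2 = 0.238144 + 0.013225 = 0.251369.
  gamma(0) = 3 * (1 + 0.251369) = 3 * 1.251369 = 3.754107, which rounds to 3.7541.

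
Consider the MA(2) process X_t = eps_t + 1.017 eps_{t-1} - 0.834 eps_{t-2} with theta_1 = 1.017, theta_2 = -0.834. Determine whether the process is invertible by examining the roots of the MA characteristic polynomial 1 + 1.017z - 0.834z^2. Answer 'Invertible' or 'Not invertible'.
\text{Not invertible}

The MA(q) characteristic polynomial is P(z) = 1 + 1.017z - 0.834z^2.
Invertibility requires all roots to lie outside the unit circle, i.e. |z| > 1 for every root.
Set 1 + (1.017) z + (-0.834) z^2 = 0, i.e. a z^2 + b z + c = 0 with a = -0.834, b = 1.017, c = 1.
Discriminant D = b^2 - 4ac = (1.017)^2 - 4*(-0.834)*1 = 1.034289 - (-3.336) = 4.370289.
D >= 0, so the roots are real: z = (-b +/- sqrt(D)) / (2a) = (-1.017 +/- 2.090524) / (-1.668).
  z_1 = (-1.017 + 2.090524) / (-1.668) = -0.6436,   |z_1| = 0.6436.
  z_2 = (-1.017 - 2.090524) / (-1.668) = 1.863,   |z_2| = 1.863.
Moduli of all roots: 0.6436, 1.8630.
All moduli strictly greater than 1? No.
Verdict: Not invertible.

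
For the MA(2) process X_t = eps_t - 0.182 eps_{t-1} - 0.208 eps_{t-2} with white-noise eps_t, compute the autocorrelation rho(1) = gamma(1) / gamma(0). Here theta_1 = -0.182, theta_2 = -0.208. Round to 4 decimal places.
\rho(1) = -0.1339

For an MA(q) process with theta_0 = 1, the autocovariance is
  gamma(k) = sigma^2 * sum_{i=0..q-k} theta_i * theta_{i+k},
and rho(k) = gamma(k) / gamma(0). Sigma^2 cancels.
  numerator   = (1)*(-0.182) + (-0.182)*(-0.208) = -0.144144.
  denominator = (1)^2 + (-0.182)^2 + (-0.208)^2 = 1.076388.
  rho(1) = -0.144144 / 1.076388 = -0.1339.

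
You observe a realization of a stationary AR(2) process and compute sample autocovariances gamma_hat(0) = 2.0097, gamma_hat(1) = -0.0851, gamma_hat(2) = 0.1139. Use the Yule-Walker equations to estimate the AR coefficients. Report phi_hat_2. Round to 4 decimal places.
\hat\phi_{2} = 0.0550

The Yule-Walker equations for an AR(p) process read, in matrix form,
  Gamma_p phi = r_p,   with   (Gamma_p)_{ij} = gamma(|i - j|),
                       (r_p)_i = gamma(i),   i,j = 1..p.
Substitute the sample gammas (Toeplitz matrix and right-hand side of size 2):
  Gamma_p = [[2.0097, -0.0851], [-0.0851, 2.0097]]
  r_p     = [-0.0851, 0.1139]
Written out:
  2.0097 phi_1 - 0.0851 phi_2 = -0.0851
  -0.0851 phi_1 + 2.0097 phi_2 = 0.1139
Solve by Cramer's rule:
  det = gamma(0)^2 - gamma(1)^2 = (2.0097)^2 - (-0.0851)^2 = 4.03889409 - 0.00724201 = 4.03165208
  phi_hat_1 = [gamma(1) gamma(0) - gamma(1) gamma(2)] / det = [(-0.0851)(2.0097) - (-0.0851)(0.1139)] / 4.03165208 = -0.16133258 / 4.03165208 = -0.04
  phi_hat_2 = [gamma(0) gamma(2) - gamma(1)^2] / det = [(2.0097)(0.1139) - (-0.0851)^2] / 4.03165208 = 0.22166282 / 4.03165208 = 0.055
So phi_hat = [-0.0400, 0.0550].
Therefore phi_hat_2 = 0.0550.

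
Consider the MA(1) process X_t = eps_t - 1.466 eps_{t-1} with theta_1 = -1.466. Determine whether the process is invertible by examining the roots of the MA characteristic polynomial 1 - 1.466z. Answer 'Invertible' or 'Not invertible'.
\text{Not invertible}

The MA(q) characteristic polynomial is P(z) = 1 - 1.466z.
Invertibility requires all roots to lie outside the unit circle, i.e. |z| > 1 for every root.
This is linear in z: 1 + (-1.466) z = 0  =>  z = -1/(-1.466) = 0.682128,  |z| = 0.682128.
Moduli of all roots: 0.6821.
All moduli strictly greater than 1? No.
Verdict: Not invertible.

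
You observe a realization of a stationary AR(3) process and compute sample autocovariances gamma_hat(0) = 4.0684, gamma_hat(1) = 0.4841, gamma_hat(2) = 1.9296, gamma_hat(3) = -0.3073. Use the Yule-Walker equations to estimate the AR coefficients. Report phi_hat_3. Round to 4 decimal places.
\hat\phi_{3} = -0.2090

The Yule-Walker equations for an AR(p) process read, in matrix form,
  Gamma_p phi = r_p,   with   (Gamma_p)_{ij} = gamma(|i - j|),
                       (r_p)_i = gamma(i),   i,j = 1..p.
Substitute the sample gammas (Toeplitz matrix and right-hand side of size 3):
  Gamma_p = [[4.0684, 0.4841, 1.9296], [0.4841, 4.0684, 0.4841], [1.9296, 0.4841, 4.0684]]
  r_p     = [0.4841, 1.9296, -0.3073]
Written out (R1..R3):
  (R1) 4.0684 phi_1 + 0.4841 phi_2 + 1.9296 phi_3 = 0.4841
  (R2) 0.4841 phi_1 + 4.0684 phi_2 + 0.4841 phi_3 = 1.9296
  (R3) 1.9296 phi_1 + 0.4841 phi_2 + 4.0684 phi_3 = -0.3073
Gaussian elimination:
  R2 <- R2 - (0.4841/4.0684) R1 = R2 - (0.11899) R1:  4.010797 phi_2 + 0.254496 phi_3 = 1.871997
  R3 <- R3 - (1.9296/4.0684) R1 = R3 - (0.47429) R1:  0.254496 phi_2 + 3.153211 phi_3 = -0.536904
  R3 <- R3 - (0.254496/4.010797) R2 = R3 - (0.063453) R2:  3.137062 phi_3 = -0.655687
Back-substitution:
  phi_hat_3 = -0.655687 / 3.137062 = -0.209013
  phi_hat_2 = (1.871997 - (0.254496)(-0.209013)) / 4.010797 = 0.480002
  phi_hat_1 = (0.4841 - (0.4841)(0.480002) - (1.9296)(-0.209013)) / 4.0684 = 0.161007
So phi_hat = [0.1610, 0.4800, -0.2090].
Therefore phi_hat_3 = -0.2090.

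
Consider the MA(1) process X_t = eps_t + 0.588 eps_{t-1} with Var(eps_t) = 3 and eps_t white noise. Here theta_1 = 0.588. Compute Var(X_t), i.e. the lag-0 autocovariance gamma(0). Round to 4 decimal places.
\gamma(0) = 4.0372

For an MA(q) process X_t = eps_t + sum_i theta_i eps_{t-i} with
Var(eps_t) = sigma^2, the variance is
  gamma(0) = sigma^2 * (1 + sum_i theta_i^2).
  sum_i theta_i^2 = (0.588)^2 = 0.345744.
  gamma(0) = 3 * (1 + 0.345744) = 3 * 1.345744 = 4.037232, which rounds to 4.0372.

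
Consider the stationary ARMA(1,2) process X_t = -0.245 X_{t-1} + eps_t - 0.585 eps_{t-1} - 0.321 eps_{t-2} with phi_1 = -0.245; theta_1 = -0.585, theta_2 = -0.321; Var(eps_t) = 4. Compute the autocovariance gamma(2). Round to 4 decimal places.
\gamma(2) = -0.5628

Multiply the model equation by X_{t-k} and take expectations. With theta_0 = psi_0 = 1 and psi_j the MA(infinity) weights, this gives
  gamma(k) - sum_i phi_i gamma(k-i) = c_k,
  c_k = sigma^2 * sum_{j=k..q} theta_j psi_{j-k}   (c_k = 0 for k > q),
using gamma(-m) = gamma(m).
psi-weights needed (psi_j = theta_j + sum_i phi_i psi_{j-i}):
  psi_1 = theta_1 + phi_1 = -0.585 + (-0.245) = -0.83
  psi_2 = theta_2 + phi_1 psi_1 = -0.321 + (-0.245)(-0.83) = -0.11765
Right-hand sides:
  c_0 = sigma^2 (1 + theta_1 psi_1 + theta_2 psi_2) = 4 * (1 + (-0.585)(-0.83) + (-0.321)(-0.11765)) = 4 * 1.523316 = 6.093263
  c_1 = sigma^2 (theta_1 + theta_2 psi_1) = 4 * (-0.585 + (-0.321)(-0.83)) = -1.27428
  c_2 = sigma^2 theta_2 = 4 * (-0.321) = -1.284
Equations for k = 0 and k = 1 (AR order 1):
  gamma(0) = phi_1 gamma(1) + c_0
  gamma(1) = phi_1 gamma(0) + c_1
Substituting the second into the first: gamma(0) (1 - phi_1^2) = c_0 + phi_1 c_1, so
  gamma(0) = (c_0 + phi_1 c_1) / (1 - phi_1^2) = (6.093263 + (-0.245)(-1.27428)) / (1 - (-0.245)^2) = 6.405461 / 0.939975 = 6.814502.
  gamma(1) = phi_1 gamma(0) + c_1 = (-0.245)(6.814502) + (-1.27428) = -2.943833.
For k = 2: gamma(2) = phi_1 gamma(1) + c_2
  = (-0.245)(-2.943833) + (-1.284) = -0.562761.
Therefore gamma(2) = -0.5628 (to 4 decimal places).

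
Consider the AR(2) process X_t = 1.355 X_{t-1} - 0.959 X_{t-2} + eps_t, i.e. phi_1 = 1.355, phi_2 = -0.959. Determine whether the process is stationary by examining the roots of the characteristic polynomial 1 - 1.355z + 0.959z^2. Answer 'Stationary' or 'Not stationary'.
\text{Stationary}

The AR(p) characteristic polynomial is P(z) = 1 - 1.355z + 0.959z^2.
Stationarity requires all roots to lie outside the unit circle, i.e. |z| > 1 for every root.
Set 1 + (-1.355) z + (0.959) z^2 = 0, i.e. a z^2 + b z + c = 0 with a = 0.959, b = -1.355, c = 1.
Discriminant D = b^2 - 4ac = (-1.355)^2 - 4*(0.959)*1 = 1.836025 - (3.836) = -1.999975.
D < 0, so the roots are the complex-conjugate pair z = (-b +/- i sqrt(-D)) / (2a) = 0.7065 +/- 0.7373i.
For a conjugate pair |z|^2 = z * conj(z) = (product of roots) = c/a = 1/(0.959) = 1.042753, so |z| = sqrt(1.042753) = 1.0212 for both roots.
Moduli of all roots: 1.0212, 1.0212.
All moduli strictly greater than 1? Yes.
Verdict: Stationary.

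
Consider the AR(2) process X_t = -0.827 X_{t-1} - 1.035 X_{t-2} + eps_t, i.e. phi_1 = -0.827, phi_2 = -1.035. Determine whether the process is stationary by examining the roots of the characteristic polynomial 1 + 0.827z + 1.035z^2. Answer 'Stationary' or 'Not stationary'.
\text{Not stationary}

The AR(p) characteristic polynomial is P(z) = 1 + 0.827z + 1.035z^2.
Stationarity requires all roots to lie outside the unit circle, i.e. |z| > 1 for every root.
Set 1 + (0.827) z + (1.035) z^2 = 0, i.e. a z^2 + b z + c = 0 with a = 1.035, b = 0.827, c = 1.
Discriminant D = b^2 - 4ac = (0.827)^2 - 4*(1.035)*1 = 0.683929 - (4.14) = -3.456071.
D < 0, so the roots are the complex-conjugate pair z = (-b +/- i sqrt(-D)) / (2a) = -0.3995 +/- 0.8981i.
For a conjugate pair |z|^2 = z * conj(z) = (product of roots) = c/a = 1/(1.035) = 0.966184, so |z| = sqrt(0.966184) = 0.9829 for both roots.
Moduli of all roots: 0.9829, 0.9829.
All moduli strictly greater than 1? No.
Verdict: Not stationary.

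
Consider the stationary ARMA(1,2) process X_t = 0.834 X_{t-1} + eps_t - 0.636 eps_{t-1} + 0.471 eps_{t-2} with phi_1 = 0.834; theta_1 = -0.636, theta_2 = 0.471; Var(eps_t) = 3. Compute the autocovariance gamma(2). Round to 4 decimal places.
\gamma(2) = 4.9971

Multiply the model equation by X_{t-k} and take expectations. With theta_0 = psi_0 = 1 and psi_j the MA(infinity) weights, this gives
  gamma(k) - sum_i phi_i gamma(k-i) = c_k,
  c_k = sigma^2 * sum_{j=k..q} theta_j psi_{j-k}   (c_k = 0 for k > q),
using gamma(-m) = gamma(m).
psi-weights needed (psi_j = theta_j + sum_i phi_i psi_{j-i}):
  psi_1 = theta_1 + phi_1 = -0.636 + (0.834) = 0.198
  psi_2 = theta_2 + phi_1 psi_1 = 0.471 + (0.834)(0.198) = 0.636132
Right-hand sides:
  c_0 = sigma^2 (1 + theta_1 psi_1 + theta_2 psi_2) = 3 * (1 + (-0.636)(0.198) + (0.471)(0.636132)) = 3 * 1.17369 = 3.521071
  c_1 = sigma^2 (theta_1 + theta_2 psi_1) = 3 * (-0.636 + (0.471)(0.198)) = -1.628226
  c_2 = sigma^2 theta_2 = 3 * (0.471) = 1.413
Equations for k = 0 and k = 1 (AR order 1):
  gamma(0) = phi_1 gamma(1) + c_0
  gamma(1) = phi_1 gamma(0) + c_1
Substituting the second into the first: gamma(0) (1 - phi_1^2) = c_0 + phi_1 c_1, so
  gamma(0) = (c_0 + phi_1 c_1) / (1 - phi_1^2) = (3.521071 + (0.834)(-1.628226)) / (1 - (0.834)^2) = 2.16313 / 0.304444 = 7.105182.
  gamma(1) = phi_1 gamma(0) + c_1 = (0.834)(7.105182) + (-1.628226) = 4.297496.
For k = 2: gamma(2) = phi_1 gamma(1) + c_2
  = (0.834)(4.297496) + (1.413) = 4.997111.
Therefore gamma(2) = 4.9971 (to 4 decimal places).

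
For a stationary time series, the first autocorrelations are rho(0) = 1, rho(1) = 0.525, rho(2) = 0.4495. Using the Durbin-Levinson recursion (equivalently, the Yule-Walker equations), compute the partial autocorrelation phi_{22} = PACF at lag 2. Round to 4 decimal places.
\phi_{22} = 0.2400

The PACF at lag k is phi_{kk}, the last component of the solution
to the Yule-Walker system G_k phi = r_k where
  (G_k)_{ij} = rho(|i - j|), (r_k)_i = rho(i), i,j = 1..k.
Equivalently, Durbin-Levinson gives phi_{kk} iteratively:
  phi_{11} = rho(1)
  phi_{kk} = [rho(k) - sum_{j=1..k-1} phi_{k-1,j} rho(k-j)]
            / [1 - sum_{j=1..k-1} phi_{k-1,j} rho(j)],
  phi_{k,j} = phi_{k-1,j} - phi_{kk} phi_{k-1,k-j},  j = 1..k-1.
Step k = 1:
  phi_11 = rho(1) = 0.525.
Step k = 2:
  phi_22 = [rho(2) - phi_11 rho(1)] / [1 - phi_11 rho(1)] = [0.4495 - (0.525)(0.525)] / [1 - (0.525)(0.525)]
         = 0.173875 / 0.724375 = 0.24.
Therefore phi_{22} = 0.2400.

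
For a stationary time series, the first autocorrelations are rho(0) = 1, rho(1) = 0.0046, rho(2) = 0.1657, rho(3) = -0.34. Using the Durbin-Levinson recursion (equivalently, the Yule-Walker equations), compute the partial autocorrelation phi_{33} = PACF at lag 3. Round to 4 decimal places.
\phi_{33} = -0.3510

The PACF at lag k is phi_{kk}, the last component of the solution
to the Yule-Walker system G_k phi = r_k where
  (G_k)_{ij} = rho(|i - j|), (r_k)_i = rho(i), i,j = 1..k.
Equivalently, Durbin-Levinson gives phi_{kk} iteratively:
  phi_{11} = rho(1)
  phi_{kk} = [rho(k) - sum_{j=1..k-1} phi_{k-1,j} rho(k-j)]
            / [1 - sum_{j=1..k-1} phi_{k-1,j} rho(j)],
  phi_{k,j} = phi_{k-1,j} - phi_{kk} phi_{k-1,k-j},  j = 1..k-1.
Step k = 1:
  phi_11 = rho(1) = 0.0046.
Step k = 2:
  phi_22 = [rho(2) - phi_11 rho(1)] / [1 - phi_11 rho(1)] = [0.1657 - (0.0046)(0.0046)] / [1 - (0.0046)(0.0046)]
         = 0.16567884 / 0.99997884 = 0.165682.
  Update: phi_21 = phi_11 - phi_22 phi_11 = 0.0046 - (0.165682)(0.0046) = 0.003838.
Step k = 3:
  phi_33 = [rho(3) - phi_21 rho(2) - phi_22 rho(1)] / [1 - phi_21 rho(1) - phi_22 rho(2)]
    numerator   = -0.34 - (0.003838)(0.1657) - (0.165682)(0.0046) = -0.34139807
    denominator = 1 - (0.003838)(0.0046) - (0.165682)(0.1657) = 0.97252878
  phi_33 = -0.34139807 / 0.97252878 = -0.351.
Therefore phi_{33} = -0.3510.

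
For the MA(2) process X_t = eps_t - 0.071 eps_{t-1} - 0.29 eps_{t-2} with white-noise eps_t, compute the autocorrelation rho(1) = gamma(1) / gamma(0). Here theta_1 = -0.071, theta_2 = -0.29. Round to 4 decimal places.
\rho(1) = -0.0463

For an MA(q) process with theta_0 = 1, the autocovariance is
  gamma(k) = sigma^2 * sum_{i=0..q-k} theta_i * theta_{i+k},
and rho(k) = gamma(k) / gamma(0). Sigma^2 cancels.
  numerator   = (1)*(-0.071) + (-0.071)*(-0.29) = -0.05041.
  denominator = (1)^2 + (-0.071)^2 + (-0.29)^2 = 1.089141.
  rho(1) = -0.05041 / 1.089141 = -0.0463.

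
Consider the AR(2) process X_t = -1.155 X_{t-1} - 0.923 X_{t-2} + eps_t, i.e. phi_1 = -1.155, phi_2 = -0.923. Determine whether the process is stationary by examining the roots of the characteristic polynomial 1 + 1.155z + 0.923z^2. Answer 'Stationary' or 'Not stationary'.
\text{Stationary}

The AR(p) characteristic polynomial is P(z) = 1 + 1.155z + 0.923z^2.
Stationarity requires all roots to lie outside the unit circle, i.e. |z| > 1 for every root.
Set 1 + (1.155) z + (0.923) z^2 = 0, i.e. a z^2 + b z + c = 0 with a = 0.923, b = 1.155, c = 1.
Discriminant D = b^2 - 4ac = (1.155)^2 - 4*(0.923)*1 = 1.334025 - (3.692) = -2.357975.
D < 0, so the roots are the complex-conjugate pair z = (-b +/- i sqrt(-D)) / (2a) = -0.6257 +/- 0.8318i.
For a conjugate pair |z|^2 = z * conj(z) = (product of roots) = c/a = 1/(0.923) = 1.083424, so |z| = sqrt(1.083424) = 1.0409 for both roots.
Moduli of all roots: 1.0409, 1.0409.
All moduli strictly greater than 1? Yes.
Verdict: Stationary.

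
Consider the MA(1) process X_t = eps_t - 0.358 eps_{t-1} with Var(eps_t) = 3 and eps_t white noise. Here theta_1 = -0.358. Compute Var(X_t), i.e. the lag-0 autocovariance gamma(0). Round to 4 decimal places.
\gamma(0) = 3.3845

For an MA(q) process X_t = eps_t + sum_i theta_i eps_{t-i} with
Var(eps_t) = sigma^2, the variance is
  gamma(0) = sigma^2 * (1 + sum_i theta_i^2).
  sum_i theta_i^2 = (-0.358)^2 = 0.128164.
  gamma(0) = 3 * (1 + 0.128164) = 3 * 1.128164 = 3.384492, which rounds to 3.3845.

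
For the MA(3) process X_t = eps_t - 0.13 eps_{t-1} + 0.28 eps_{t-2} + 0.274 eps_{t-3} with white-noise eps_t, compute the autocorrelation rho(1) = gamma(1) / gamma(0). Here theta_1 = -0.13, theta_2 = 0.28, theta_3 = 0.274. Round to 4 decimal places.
\rho(1) = -0.0766

For an MA(q) process with theta_0 = 1, the autocovariance is
  gamma(k) = sigma^2 * sum_{i=0..q-k} theta_i * theta_{i+k},
and rho(k) = gamma(k) / gamma(0). Sigma^2 cancels.
  numerator   = (1)*(-0.13) + (-0.13)*(0.28) + (0.28)*(0.274) = -0.08968.
  denominator = (1)^2 + (-0.13)^2 + (0.28)^2 + (0.274)^2 = 1.170376.
  rho(1) = -0.08968 / 1.170376 = -0.0766.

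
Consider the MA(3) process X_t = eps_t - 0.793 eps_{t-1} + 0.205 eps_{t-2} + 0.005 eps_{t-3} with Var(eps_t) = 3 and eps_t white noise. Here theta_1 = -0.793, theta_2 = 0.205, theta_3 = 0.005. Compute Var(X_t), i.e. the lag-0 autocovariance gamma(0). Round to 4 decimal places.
\gamma(0) = 5.0127

For an MA(q) process X_t = eps_t + sum_i theta_i eps_{t-i} with
Var(eps_t) = sigma^2, the variance is
  gamma(0) = sigma^2 * (1 + sum_i theta_i^2).
  sum_i theta_i^2 = (-0.793)^2 + (0.205)^2 + (0.005)^2 = 0.628849 + 0.042025 + 0.000025 = 0.670899.
  gamma(0) = 3 * (1 + 0.670899) = 3 * 1.670899 = 5.012697, which rounds to 5.0127.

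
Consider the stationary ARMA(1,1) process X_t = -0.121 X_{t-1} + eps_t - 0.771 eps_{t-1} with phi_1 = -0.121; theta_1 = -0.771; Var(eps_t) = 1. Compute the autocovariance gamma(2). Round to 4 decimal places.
\gamma(2) = 0.1198

Multiply the model equation by X_{t-k} and take expectations. With theta_0 = psi_0 = 1 and psi_j the MA(infinity) weights, this gives
  gamma(k) - sum_i phi_i gamma(k-i) = c_k,
  c_k = sigma^2 * sum_{j=k..q} theta_j psi_{j-k}   (c_k = 0 for k > q),
using gamma(-m) = gamma(m).
psi-weights needed (psi_j = theta_j + sum_i phi_i psi_{j-i}):
  psi_1 = theta_1 + phi_1 = -0.771 + (-0.121) = -0.892
Right-hand sides:
  c_0 = sigma^2 (1 + theta_1 psi_1) = 1 * (1 + (-0.771)(-0.892)) = 1 * 1.687732 = 1.687732
  c_1 = sigma^2 theta_1 = 1 * (-0.771) = -0.771
  c_2 = 0
Equations for k = 0 and k = 1 (AR order 1):
  gamma(0) = phi_1 gamma(1) + c_0
  gamma(1) = phi_1 gamma(0) + c_1
Substituting the second into the first: gamma(0) (1 - phi_1^2) = c_0 + phi_1 c_1, so
  gamma(0) = (c_0 + phi_1 c_1) / (1 - phi_1^2) = (1.687732 + (-0.121)(-0.771)) / (1 - (-0.121)^2) = 1.781023 / 0.985359 = 1.807486.
  gamma(1) = phi_1 gamma(0) + c_1 = (-0.121)(1.807486) + (-0.771) = -0.989706.
For k = 2 (> q): gamma(2) = phi_1 gamma(1) = (-0.121)(-0.989706) = 0.119754.
Therefore gamma(2) = 0.1198 (to 4 decimal places).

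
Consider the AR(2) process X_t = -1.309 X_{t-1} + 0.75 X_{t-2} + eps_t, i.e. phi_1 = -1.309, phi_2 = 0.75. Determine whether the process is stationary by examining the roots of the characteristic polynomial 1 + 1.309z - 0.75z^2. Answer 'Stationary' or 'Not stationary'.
\text{Not stationary}

The AR(p) characteristic polynomial is P(z) = 1 + 1.309z - 0.75z^2.
Stationarity requires all roots to lie outside the unit circle, i.e. |z| > 1 for every root.
Set 1 + (1.309) z + (-0.75) z^2 = 0, i.e. a z^2 + b z + c = 0 with a = -0.75, b = 1.309, c = 1.
Discriminant D = b^2 - 4ac = (1.309)^2 - 4*(-0.75)*1 = 1.713481 - (-3) = 4.713481.
D >= 0, so the roots are real: z = (-b +/- sqrt(D)) / (2a) = (-1.309 +/- 2.171055) / (-1.5).
  z_1 = (-1.309 + 2.171055) / (-1.5) = -0.5747,   |z_1| = 0.5747.
  z_2 = (-1.309 - 2.171055) / (-1.5) = 2.32,   |z_2| = 2.32.
Moduli of all roots: 0.5747, 2.3200.
All moduli strictly greater than 1? No.
Verdict: Not stationary.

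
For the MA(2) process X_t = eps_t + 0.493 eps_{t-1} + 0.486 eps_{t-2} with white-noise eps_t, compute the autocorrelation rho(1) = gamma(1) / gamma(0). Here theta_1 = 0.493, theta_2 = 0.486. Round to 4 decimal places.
\rho(1) = 0.4953

For an MA(q) process with theta_0 = 1, the autocovariance is
  gamma(k) = sigma^2 * sum_{i=0..q-k} theta_i * theta_{i+k},
and rho(k) = gamma(k) / gamma(0). Sigma^2 cancels.
  numerator   = (1)*(0.493) + (0.493)*(0.486) = 0.732598.
  denominator = (1)^2 + (0.493)^2 + (0.486)^2 = 1.479245.
  rho(1) = 0.732598 / 1.479245 = 0.4953.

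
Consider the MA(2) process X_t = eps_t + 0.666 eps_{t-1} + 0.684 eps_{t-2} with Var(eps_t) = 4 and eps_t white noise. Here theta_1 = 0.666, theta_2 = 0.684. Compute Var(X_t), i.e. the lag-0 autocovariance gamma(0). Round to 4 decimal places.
\gamma(0) = 7.6456

For an MA(q) process X_t = eps_t + sum_i theta_i eps_{t-i} with
Var(eps_t) = sigma^2, the variance is
  gamma(0) = sigma^2 * (1 + sum_i theta_i^2).
  sum_i theta_i^2 = (0.666)^2 + (0.684)^2 = 0.443556 + 0.467856 = 0.911412.
  gamma(0) = 4 * (1 + 0.911412) = 4 * 1.911412 = 7.645648, which rounds to 7.6456.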